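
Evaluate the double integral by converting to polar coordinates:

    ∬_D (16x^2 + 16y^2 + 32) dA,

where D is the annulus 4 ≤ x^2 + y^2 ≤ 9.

The region D is 2 ≤ r ≤ 3, 0 ≤ θ ≤ 2π in polar coordinates, where x = r cos(θ), y = r sin(θ), and dA = r dr dθ.

Under the substitution, the integrand becomes 16r^2 + 32, so

    ∬_D (16x^2 + 16y^2 + 32) dA = ∫_{0}^{2π} ∫_{2}^{3} (16r^2 + 32) · r dr dθ.

Inner integral (in r): ∫_{2}^{3} (16r^2 + 32) · r dr = 340.

Outer integral (in θ): ∫_{0}^{2π} (340) dθ = 680π.

Therefore ∬_D (16x^2 + 16y^2 + 32) dA = 680π.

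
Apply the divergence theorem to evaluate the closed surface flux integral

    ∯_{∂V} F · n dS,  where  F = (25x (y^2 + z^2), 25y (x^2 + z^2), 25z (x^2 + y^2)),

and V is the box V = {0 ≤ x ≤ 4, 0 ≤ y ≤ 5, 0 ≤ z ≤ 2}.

By the divergence theorem,

    ∯_{∂V} F · n dS = ∭_V (∇ · F) dV.

Compute the divergence:
    ∇ · F = ∂F_x/∂x + ∂F_y/∂y + ∂F_z/∂z = 25y^2 + 25z^2 + 25x^2 + 25z^2 + 25x^2 + 25y^2 = 50x^2 + 50y^2 + 50z^2.

V is a rectangular box, so dV = dx dy dz with 0 ≤ x ≤ 4, 0 ≤ y ≤ 5, 0 ≤ z ≤ 2.

Integrate (50x^2 + 50y^2 + 50z^2) over V as an iterated integral:

    ∭_V (∇·F) dV = ∫_0^{4} ∫_0^{5} ∫_0^{2} (50x^2 + 50y^2 + 50z^2) dz dy dx.

Inner (z from 0 to 2): 100x^2 + 100y^2 + 400/3.
Middle (y from 0 to 5): 500x^2 + 14500/3.
Outer (x from 0 to 4): 30000.

Therefore ∯_{∂V} F · n dS = 30000.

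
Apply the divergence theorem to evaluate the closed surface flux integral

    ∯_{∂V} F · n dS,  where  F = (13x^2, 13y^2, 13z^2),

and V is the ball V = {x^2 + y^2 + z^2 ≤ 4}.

By the divergence theorem,

    ∯_{∂V} F · n dS = ∭_V (∇ · F) dV.

Compute the divergence:
    ∇ · F = ∂F_x/∂x + ∂F_y/∂y + ∂F_z/∂z = 26x + 26y + 26z.

In spherical coordinates, x = ρ sin(φ) cos(θ), y = ρ sin(φ) sin(θ), z = ρ cos(φ), dV = ρ^2 sin(φ) dρ dφ dθ, with 0 ≤ ρ ≤ 2, 0 ≤ φ ≤ π, 0 ≤ θ ≤ 2π.

The integrand, after substitution and multiplying by the volume element, becomes (26ρ (sqrt(2)sin(φ)sin(θ + π/4) + cos(φ))) · ρ^2 sin(φ), so

    ∭_V (∇·F) dV = ∫_0^{2π} ∫_0^{π} ∫_0^{2} (26ρ (sqrt(2)sin(φ)sin(θ + π/4) + cos(φ))) · ρ^2 sin(φ) dρ dφ dθ.

Inner (ρ from 0 to 2): 104(sqrt(2)sin(φ)sin(θ + π/4) + cos(φ))sin(φ).
Middle (φ from 0 to π): 52sqrt(2)π sin(θ + π/4).
Outer (θ from 0 to 2π): 0.

Therefore ∯_{∂V} F · n dS = 0.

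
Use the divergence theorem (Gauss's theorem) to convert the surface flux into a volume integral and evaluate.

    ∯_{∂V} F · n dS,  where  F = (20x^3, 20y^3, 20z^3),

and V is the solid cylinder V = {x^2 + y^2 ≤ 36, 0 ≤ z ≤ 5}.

By the divergence theorem,

    ∯_{∂V} F · n dS = ∭_V (∇ · F) dV.

Compute the divergence:
    ∇ · F = ∂F_x/∂x + ∂F_y/∂y + ∂F_z/∂z = 60x^2 + 60y^2 + 60z^2.

In cylindrical coordinates, x = r cos(θ), y = r sin(θ), z = z, dV = r dr dθ dz, with 0 ≤ r ≤ 6, 0 ≤ θ ≤ 2π, 0 ≤ z ≤ 5.

The integrand, after substitution and multiplying by the volume element, becomes (60r^2 + 60z^2) · r, so

    ∭_V (∇·F) dV = ∫_0^{2π} ∫_0^{6} ∫_0^{5} (60r^2 + 60z^2) · r dz dr dθ.

Inner (z from 0 to 5): 300r^3 + 2500r.
Middle (r from 0 to 6): 142200.
Outer (θ from 0 to 2π): 284400π.

Therefore ∯_{∂V} F · n dS = 284400π.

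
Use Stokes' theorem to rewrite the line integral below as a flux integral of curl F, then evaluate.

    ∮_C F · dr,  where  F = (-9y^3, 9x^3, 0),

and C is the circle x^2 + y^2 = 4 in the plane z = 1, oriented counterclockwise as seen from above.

Let S be the flat disk x^2 + y^2 ≤ 4 in the plane z = 1, with upward unit normal n̂ = ẑ. By Stokes' theorem,

    ∮_C F · dr = ∬_S (∇ × F) · n̂ dS = ∬_D (curl F)_z dA,

where D is the disk x^2 + y^2 ≤ 4.

Compute the curl of F = (-9y^3, 9x^3, 0):
    (∇ × F)_x = ∂F_z/∂y - ∂F_y/∂z = 0,
    (∇ × F)_y = ∂F_x/∂z - ∂F_z/∂x = 0,
    (∇ × F)_z = ∂F_y/∂x - ∂F_x/∂y = 27x^2 + 27y^2.

On z = 1, (curl F)_z = 27x^2 + 27y^2.

Convert to polar (x = r cos θ, y = r sin θ, dA = r dr dθ); the integrand becomes 27r^2, so

    ∬_D (curl F)_z dA = ∫_0^{2π} ∫_0^{2} (27r^2) · r dr dθ.

Inner (r from 0 to 2): 108.
Outer (θ from 0 to 2π): 216π.

Therefore ∮_C F · dr = 216π.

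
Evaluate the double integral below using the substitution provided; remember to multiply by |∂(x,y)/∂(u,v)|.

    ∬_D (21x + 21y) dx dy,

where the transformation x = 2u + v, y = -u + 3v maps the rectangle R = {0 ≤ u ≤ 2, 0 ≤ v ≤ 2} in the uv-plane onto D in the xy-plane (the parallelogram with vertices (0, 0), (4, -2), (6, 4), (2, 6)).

Compute the Jacobian determinant of (x, y) with respect to (u, v):

    ∂(x,y)/∂(u,v) = | 2  1 | = (2)(3) - (1)(-1) = 7.
                   | -1  3 |

Its absolute value is |J| = 7 (the area scaling factor).

Substituting x = 2u + v, y = -u + 3v into the integrand,

    21x + 21y → 21u + 84v,

so the integral becomes

    ∬_R (21u + 84v) · |J| du dv = ∫_0^2 ∫_0^2 (147u + 588v) dv du.

Inner (v): 294u + 1176.
Outer (u): 2940.

Therefore ∬_D (21x + 21y) dx dy = 2940.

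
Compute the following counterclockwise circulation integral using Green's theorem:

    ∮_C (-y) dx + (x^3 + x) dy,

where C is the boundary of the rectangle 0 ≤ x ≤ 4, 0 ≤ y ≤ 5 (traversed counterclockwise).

Green's theorem converts the closed line integral into a double integral over the enclosed region D:

    ∮_C P dx + Q dy = ∬_D (∂Q/∂x - ∂P/∂y) dA.

Here P = -y, Q = x^3 + x, so

    ∂Q/∂x = 3x^2 + 1,    ∂P/∂y = -1,
    ∂Q/∂x - ∂P/∂y = 3x^2 + 2.

D is the region 0 ≤ x ≤ 4, 0 ≤ y ≤ 5. Evaluating the double integral:

    ∬_D (3x^2 + 2) dA = ∫_0^{4} ∫_0^{5} (3x^2 + 2) dy dx.

Inner (y from 0 to 5): 15x^2 + 10.
Outer (x from 0 to 4): 360.

Therefore ∮_C P dx + Q dy = 360.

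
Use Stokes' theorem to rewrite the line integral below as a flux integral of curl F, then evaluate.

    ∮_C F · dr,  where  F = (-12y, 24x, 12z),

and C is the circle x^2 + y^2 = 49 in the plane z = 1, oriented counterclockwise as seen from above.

Let S be the flat disk x^2 + y^2 ≤ 49 in the plane z = 1, with upward unit normal n̂ = ẑ. By Stokes' theorem,

    ∮_C F · dr = ∬_S (∇ × F) · n̂ dS = ∬_D (curl F)_z dA,

where D is the disk x^2 + y^2 ≤ 49.

Compute the curl of F = (-12y, 24x, 12z):
    (∇ × F)_x = ∂F_z/∂y - ∂F_y/∂z = 0,
    (∇ × F)_y = ∂F_x/∂z - ∂F_z/∂x = 0,
    (∇ × F)_z = ∂F_y/∂x - ∂F_x/∂y = 36.

On z = 1, (curl F)_z = 36.

Convert to polar (x = r cos θ, y = r sin θ, dA = r dr dθ); the integrand becomes 36, so

    ∬_D (curl F)_z dA = ∫_0^{2π} ∫_0^{7} (36) · r dr dθ.

Inner (r from 0 to 7): 882.
Outer (θ from 0 to 2π): 1764π.

Therefore ∮_C F · dr = 1764π.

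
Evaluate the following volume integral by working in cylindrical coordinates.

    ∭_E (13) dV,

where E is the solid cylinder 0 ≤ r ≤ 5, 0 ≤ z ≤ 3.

In cylindrical coordinates, x = r cos(θ), y = r sin(θ), z = z, and dV = r dr dθ dz.

The integrand becomes 13, so

    ∭_E (13) dV = ∫_{0}^{2π} ∫_{0}^{5} ∫_{0}^{3} (13) · r dz dr dθ.

Inner (z): 39r.
Middle (r from 0 to 5): 975/2.
Outer (θ): 975π.

Therefore the triple integral equals 975π.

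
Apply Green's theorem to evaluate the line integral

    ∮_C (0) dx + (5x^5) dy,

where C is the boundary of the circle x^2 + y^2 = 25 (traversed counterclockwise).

Green's theorem converts the closed line integral into a double integral over the enclosed region D:

    ∮_C P dx + Q dy = ∬_D (∂Q/∂x - ∂P/∂y) dA.

Here P = 0, Q = 5x^5, so

    ∂Q/∂x = 25x^4,    ∂P/∂y = 0,
    ∂Q/∂x - ∂P/∂y = 25x^4.

D is the region x^2 + y^2 ≤ 25. Evaluating the double integral:

In polar coordinates (x = r cos θ, y = r sin θ, dA = r dr dθ) the integrand becomes 25r^4cos(θ)^4, so

    ∬_D (25x^4) dA = ∫_0^{2π} ∫_0^{5} (25r^4cos(θ)^4) · r dr dθ.

Inner (r from 0 to 5): 390625cos(θ)^4/6.
Outer (θ from 0 to 2π): 390625π/8.

Therefore ∮_C P dx + Q dy = 390625π/8.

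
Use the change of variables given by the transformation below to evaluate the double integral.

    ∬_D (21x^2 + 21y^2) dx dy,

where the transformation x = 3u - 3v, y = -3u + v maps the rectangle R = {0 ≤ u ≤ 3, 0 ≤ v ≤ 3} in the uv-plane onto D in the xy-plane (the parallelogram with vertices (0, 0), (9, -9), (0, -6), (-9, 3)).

Compute the Jacobian determinant of (x, y) with respect to (u, v):

    ∂(x,y)/∂(u,v) = | 3  -3 | = (3)(1) - (-3)(-3) = -6.
                   | -3  1 |

Its absolute value is |J| = 6 (the area scaling factor).

Substituting x = 3u - 3v, y = -3u + v into the integrand,

    21x^2 + 21y^2 → 378u^2 - 504u v + 210v^2,

so the integral becomes

    ∬_R (378u^2 - 504u v + 210v^2) · |J| du dv = ∫_0^3 ∫_0^3 (2268u^2 - 3024u v + 1260v^2) dv du.

Inner (v): 6804u^2 - 13608u + 11340.
Outer (u): 34020.

Therefore ∬_D (21x^2 + 21y^2) dx dy = 34020.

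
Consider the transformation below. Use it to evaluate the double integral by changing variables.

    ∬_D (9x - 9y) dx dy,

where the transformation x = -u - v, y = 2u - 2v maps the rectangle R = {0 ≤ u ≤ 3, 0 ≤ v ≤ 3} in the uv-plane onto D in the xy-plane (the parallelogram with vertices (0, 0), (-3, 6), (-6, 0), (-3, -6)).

Compute the Jacobian determinant of (x, y) with respect to (u, v):

    ∂(x,y)/∂(u,v) = | -1  -1 | = (-1)(-2) - (-1)(2) = 4.
                   | 2  -2 |

Its absolute value is |J| = 4 (the area scaling factor).

Substituting x = -u - v, y = 2u - 2v into the integrand,

    9x - 9y → -27u + 9v,

so the integral becomes

    ∬_R (-27u + 9v) · |J| du dv = ∫_0^3 ∫_0^3 (-108u + 36v) dv du.

Inner (v): 162 - 324u.
Outer (u): -972.

Therefore ∬_D (9x - 9y) dx dy = -972.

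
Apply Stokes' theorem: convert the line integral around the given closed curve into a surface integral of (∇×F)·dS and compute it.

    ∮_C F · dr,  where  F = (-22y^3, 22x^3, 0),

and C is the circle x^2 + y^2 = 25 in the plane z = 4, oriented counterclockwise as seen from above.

Let S be the flat disk x^2 + y^2 ≤ 25 in the plane z = 4, with upward unit normal n̂ = ẑ. By Stokes' theorem,

    ∮_C F · dr = ∬_S (∇ × F) · n̂ dS = ∬_D (curl F)_z dA,

where D is the disk x^2 + y^2 ≤ 25.

Compute the curl of F = (-22y^3, 22x^3, 0):
    (∇ × F)_x = ∂F_z/∂y - ∂F_y/∂z = 0,
    (∇ × F)_y = ∂F_x/∂z - ∂F_z/∂x = 0,
    (∇ × F)_z = ∂F_y/∂x - ∂F_x/∂y = 66x^2 + 66y^2.

On z = 4, (curl F)_z = 66x^2 + 66y^2.

Convert to polar (x = r cos θ, y = r sin θ, dA = r dr dθ); the integrand becomes 66r^2, so

    ∬_D (curl F)_z dA = ∫_0^{2π} ∫_0^{5} (66r^2) · r dr dθ.

Inner (r from 0 to 5): 20625/2.
Outer (θ from 0 to 2π): 20625π.

Therefore ∮_C F · dr = 20625π.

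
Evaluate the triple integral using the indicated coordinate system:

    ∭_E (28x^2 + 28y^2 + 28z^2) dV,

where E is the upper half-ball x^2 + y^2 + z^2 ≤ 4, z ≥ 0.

In spherical coordinates, x = ρ sin(φ) cos(θ), y = ρ sin(φ) sin(θ), z = ρ cos(φ), and dV = ρ^2 sin(φ) dρ dφ dθ.

The integrand becomes 28ρ^2, so

    ∭_E (28x^2 + 28y^2 + 28z^2) dV = ∫_{0}^{2π} ∫_{0}^{π/2} ∫_{0}^{2} (28ρ^2) · ρ^2 sin(φ) dρ dφ dθ.

Inner (ρ): 896sin(φ)/5.
Middle (φ): 896/5.
Outer (θ): 1792π/5.

Therefore the triple integral equals 1792π/5.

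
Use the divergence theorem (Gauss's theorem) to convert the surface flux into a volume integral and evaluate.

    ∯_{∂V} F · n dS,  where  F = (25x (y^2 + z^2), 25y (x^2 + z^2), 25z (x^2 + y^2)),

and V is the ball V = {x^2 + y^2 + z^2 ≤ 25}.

By the divergence theorem,

    ∯_{∂V} F · n dS = ∭_V (∇ · F) dV.

Compute the divergence:
    ∇ · F = ∂F_x/∂x + ∂F_y/∂y + ∂F_z/∂z = 25y^2 + 25z^2 + 25x^2 + 25z^2 + 25x^2 + 25y^2 = 50x^2 + 50y^2 + 50z^2.

In spherical coordinates, x = ρ sin(φ) cos(θ), y = ρ sin(φ) sin(θ), z = ρ cos(φ), dV = ρ^2 sin(φ) dρ dφ dθ, with 0 ≤ ρ ≤ 5, 0 ≤ φ ≤ π, 0 ≤ θ ≤ 2π.

The integrand, after substitution and multiplying by the volume element, becomes (50ρ^2) · ρ^2 sin(φ), so

    ∭_V (∇·F) dV = ∫_0^{2π} ∫_0^{π} ∫_0^{5} (50ρ^2) · ρ^2 sin(φ) dρ dφ dθ.

Inner (ρ from 0 to 5): 31250sin(φ).
Middle (φ from 0 to π): 62500.
Outer (θ from 0 to 2π): 125000π.

Therefore ∯_{∂V} F · n dS = 125000π.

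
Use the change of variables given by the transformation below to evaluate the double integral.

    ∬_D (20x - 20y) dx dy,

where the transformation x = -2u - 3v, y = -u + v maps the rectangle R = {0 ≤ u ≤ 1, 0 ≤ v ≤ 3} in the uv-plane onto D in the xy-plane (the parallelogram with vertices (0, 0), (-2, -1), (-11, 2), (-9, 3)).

Compute the Jacobian determinant of (x, y) with respect to (u, v):

    ∂(x,y)/∂(u,v) = | -2  -3 | = (-2)(1) - (-3)(-1) = -5.
                   | -1  1 |

Its absolute value is |J| = 5 (the area scaling factor).

Substituting x = -2u - 3v, y = -u + v into the integrand,

    20x - 20y → -20u - 80v,

so the integral becomes

    ∬_R (-20u - 80v) · |J| du dv = ∫_0^1 ∫_0^3 (-100u - 400v) dv du.

Inner (v): -300u - 1800.
Outer (u): -1950.

Therefore ∬_D (20x - 20y) dx dy = -1950.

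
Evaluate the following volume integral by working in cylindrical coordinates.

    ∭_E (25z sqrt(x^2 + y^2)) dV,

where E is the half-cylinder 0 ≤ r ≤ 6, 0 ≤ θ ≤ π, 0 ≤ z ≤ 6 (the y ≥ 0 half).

In cylindrical coordinates, x = r cos(θ), y = r sin(θ), z = z, and dV = r dr dθ dz.

The integrand becomes 25r z, so

    ∭_E (25z sqrt(x^2 + y^2)) dV = ∫_{0}^{π} ∫_{0}^{6} ∫_{0}^{6} (25r z) · r dz dr dθ.

Inner (z): 450r^2.
Middle (r from 0 to 6): 32400.
Outer (θ): 32400π.

Therefore the triple integral equals 32400π.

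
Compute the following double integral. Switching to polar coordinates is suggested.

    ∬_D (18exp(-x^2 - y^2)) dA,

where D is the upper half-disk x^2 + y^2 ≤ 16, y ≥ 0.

The region D is 0 ≤ r ≤ 4, 0 ≤ θ ≤ π in polar coordinates, where x = r cos(θ), y = r sin(θ), and dA = r dr dθ.

Under the substitution, the integrand becomes 18exp(-r^2), so

    ∬_D (18exp(-x^2 - y^2)) dA = ∫_{0}^{π} ∫_{0}^{4} (18exp(-r^2)) · r dr dθ.

Inner integral (in r): ∫_{0}^{4} (18exp(-r^2)) · r dr = 9 - 9exp(-16).

Outer integral (in θ): ∫_{0}^{π} (9 - 9exp(-16)) dθ = -9π exp(-16) + 9π.

Therefore ∬_D (18exp(-x^2 - y^2)) dA = -9π exp(-16) + 9π.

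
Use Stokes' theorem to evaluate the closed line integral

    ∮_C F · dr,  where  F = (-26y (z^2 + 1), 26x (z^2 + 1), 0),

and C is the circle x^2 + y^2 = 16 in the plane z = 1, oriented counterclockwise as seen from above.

Let S be the flat disk x^2 + y^2 ≤ 16 in the plane z = 1, with upward unit normal n̂ = ẑ. By Stokes' theorem,

    ∮_C F · dr = ∬_S (∇ × F) · n̂ dS = ∬_D (curl F)_z dA,

where D is the disk x^2 + y^2 ≤ 16.

Compute the curl of F = (-26y (z^2 + 1), 26x (z^2 + 1), 0):
    (∇ × F)_x = ∂F_z/∂y - ∂F_y/∂z = -52x z,
    (∇ × F)_y = ∂F_x/∂z - ∂F_z/∂x = -52y z,
    (∇ × F)_z = ∂F_y/∂x - ∂F_x/∂y = 52z^2 + 52.

On z = 1, (curl F)_z = 104.

Convert to polar (x = r cos θ, y = r sin θ, dA = r dr dθ); the integrand becomes 104, so

    ∬_D (curl F)_z dA = ∫_0^{2π} ∫_0^{4} (104) · r dr dθ.

Inner (r from 0 to 4): 832.
Outer (θ from 0 to 2π): 1664π.

Therefore ∮_C F · dr = 1664π.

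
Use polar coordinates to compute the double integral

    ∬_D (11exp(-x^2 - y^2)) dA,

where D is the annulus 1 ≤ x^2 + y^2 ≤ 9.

The region D is 1 ≤ r ≤ 3, 0 ≤ θ ≤ 2π in polar coordinates, where x = r cos(θ), y = r sin(θ), and dA = r dr dθ.

Under the substitution, the integrand becomes 11exp(-r^2), so

    ∬_D (11exp(-x^2 - y^2)) dA = ∫_{0}^{2π} ∫_{1}^{3} (11exp(-r^2)) · r dr dθ.

Inner integral (in r): ∫_{1}^{3} (11exp(-r^2)) · r dr = -(11 - 11exp(8))exp(-9)/2.

Outer integral (in θ): ∫_{0}^{2π} (-(11 - 11exp(8))exp(-9)/2) dθ = -11π (1 - exp(8))exp(-9).

Therefore ∬_D (11exp(-x^2 - y^2)) dA = -11π (1 - exp(8))exp(-9).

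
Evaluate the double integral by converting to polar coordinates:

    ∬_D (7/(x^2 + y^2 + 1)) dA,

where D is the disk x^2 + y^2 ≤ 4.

The region D is 0 ≤ r ≤ 2, 0 ≤ θ ≤ 2π in polar coordinates, where x = r cos(θ), y = r sin(θ), and dA = r dr dθ.

Under the substitution, the integrand becomes 7/(r^2 + 1), so

    ∬_D (7/(x^2 + y^2 + 1)) dA = ∫_{0}^{2π} ∫_{0}^{2} (7/(r^2 + 1)) · r dr dθ.

Inner integral (in r): ∫_{0}^{2} (7/(r^2 + 1)) · r dr = 7log(5)/2.

Outer integral (in θ): ∫_{0}^{2π} (7log(5)/2) dθ = 7π log(5).

Therefore ∬_D (7/(x^2 + y^2 + 1)) dA = 7π log(5).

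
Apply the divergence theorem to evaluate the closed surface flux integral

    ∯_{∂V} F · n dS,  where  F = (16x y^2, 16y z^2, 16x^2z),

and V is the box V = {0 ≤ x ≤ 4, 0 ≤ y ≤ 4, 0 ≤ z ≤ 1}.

By the divergence theorem,

    ∯_{∂V} F · n dS = ∭_V (∇ · F) dV.

Compute the divergence:
    ∇ · F = ∂F_x/∂x + ∂F_y/∂y + ∂F_z/∂z = 16y^2 + 16z^2 + 16x^2 = 16x^2 + 16y^2 + 16z^2.

V is a rectangular box, so dV = dx dy dz with 0 ≤ x ≤ 4, 0 ≤ y ≤ 4, 0 ≤ z ≤ 1.

Integrate (16x^2 + 16y^2 + 16z^2) over V as an iterated integral:

    ∭_V (∇·F) dV = ∫_0^{4} ∫_0^{4} ∫_0^{1} (16x^2 + 16y^2 + 16z^2) dz dy dx.

Inner (z from 0 to 1): 16x^2 + 16y^2 + 16/3.
Middle (y from 0 to 4): 64x^2 + 1088/3.
Outer (x from 0 to 4): 2816.

Therefore ∯_{∂V} F · n dS = 2816.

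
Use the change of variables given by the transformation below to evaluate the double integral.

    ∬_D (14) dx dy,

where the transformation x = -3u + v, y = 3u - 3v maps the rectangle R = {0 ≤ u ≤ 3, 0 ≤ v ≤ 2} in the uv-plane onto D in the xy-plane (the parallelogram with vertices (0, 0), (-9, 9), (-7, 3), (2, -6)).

Compute the Jacobian determinant of (x, y) with respect to (u, v):

    ∂(x,y)/∂(u,v) = | -3  1 | = (-3)(-3) - (1)(3) = 6.
                   | 3  -3 |

Its absolute value is |J| = 6 (the area scaling factor).

Substituting x = -3u + v, y = 3u - 3v into the integrand,

    14 → 14,

so the integral becomes

    ∬_R (14) · |J| du dv = ∫_0^3 ∫_0^2 (84) dv du.

Inner (v): 168.
Outer (u): 504.

Therefore ∬_D (14) dx dy = 504.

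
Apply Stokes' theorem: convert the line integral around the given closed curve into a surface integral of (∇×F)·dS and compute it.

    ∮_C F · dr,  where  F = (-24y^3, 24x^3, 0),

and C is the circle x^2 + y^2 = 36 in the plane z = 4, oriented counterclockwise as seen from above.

Let S be the flat disk x^2 + y^2 ≤ 36 in the plane z = 4, with upward unit normal n̂ = ẑ. By Stokes' theorem,

    ∮_C F · dr = ∬_S (∇ × F) · n̂ dS = ∬_D (curl F)_z dA,

where D is the disk x^2 + y^2 ≤ 36.

Compute the curl of F = (-24y^3, 24x^3, 0):
    (∇ × F)_x = ∂F_z/∂y - ∂F_y/∂z = 0,
    (∇ × F)_y = ∂F_x/∂z - ∂F_z/∂x = 0,
    (∇ × F)_z = ∂F_y/∂x - ∂F_x/∂y = 72x^2 + 72y^2.

On z = 4, (curl F)_z = 72x^2 + 72y^2.

Convert to polar (x = r cos θ, y = r sin θ, dA = r dr dθ); the integrand becomes 72r^2, so

    ∬_D (curl F)_z dA = ∫_0^{2π} ∫_0^{6} (72r^2) · r dr dθ.

Inner (r from 0 to 6): 23328.
Outer (θ from 0 to 2π): 46656π.

Therefore ∮_C F · dr = 46656π.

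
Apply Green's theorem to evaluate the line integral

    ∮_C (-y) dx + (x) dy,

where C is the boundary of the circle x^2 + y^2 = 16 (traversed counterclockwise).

Green's theorem converts the closed line integral into a double integral over the enclosed region D:

    ∮_C P dx + Q dy = ∬_D (∂Q/∂x - ∂P/∂y) dA.

Here P = -y, Q = x, so

    ∂Q/∂x = 1,    ∂P/∂y = -1,
    ∂Q/∂x - ∂P/∂y = 2.

D is the region x^2 + y^2 ≤ 16. Evaluating the double integral:

In polar coordinates (x = r cos θ, y = r sin θ, dA = r dr dθ) the integrand becomes 2, so

    ∬_D (2) dA = ∫_0^{2π} ∫_0^{4} (2) · r dr dθ.

Inner (r from 0 to 4): 16.
Outer (θ from 0 to 2π): 32π.

Therefore ∮_C P dx + Q dy = 32π.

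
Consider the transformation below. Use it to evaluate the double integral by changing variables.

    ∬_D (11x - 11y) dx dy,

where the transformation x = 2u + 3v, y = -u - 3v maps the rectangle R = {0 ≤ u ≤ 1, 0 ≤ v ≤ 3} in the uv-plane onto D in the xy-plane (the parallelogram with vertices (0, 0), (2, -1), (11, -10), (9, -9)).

Compute the Jacobian determinant of (x, y) with respect to (u, v):

    ∂(x,y)/∂(u,v) = | 2  3 | = (2)(-3) - (3)(-1) = -3.
                   | -1  -3 |

Its absolute value is |J| = 3 (the area scaling factor).

Substituting x = 2u + 3v, y = -u - 3v into the integrand,

    11x - 11y → 33u + 66v,

so the integral becomes

    ∬_R (33u + 66v) · |J| du dv = ∫_0^1 ∫_0^3 (99u + 198v) dv du.

Inner (v): 297u + 891.
Outer (u): 2079/2.

Therefore ∬_D (11x - 11y) dx dy = 2079/2.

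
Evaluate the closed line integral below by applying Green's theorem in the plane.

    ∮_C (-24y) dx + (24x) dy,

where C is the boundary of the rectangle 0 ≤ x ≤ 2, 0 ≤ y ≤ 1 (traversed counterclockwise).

Green's theorem converts the closed line integral into a double integral over the enclosed region D:

    ∮_C P dx + Q dy = ∬_D (∂Q/∂x - ∂P/∂y) dA.

Here P = -24y, Q = 24x, so

    ∂Q/∂x = 24,    ∂P/∂y = -24,
    ∂Q/∂x - ∂P/∂y = 48.

D is the region 0 ≤ x ≤ 2, 0 ≤ y ≤ 1. Evaluating the double integral:

    ∬_D (48) dA = ∫_0^{2} ∫_0^{1} (48) dy dx.

Inner (y from 0 to 1): 48.
Outer (x from 0 to 2): 96.

Therefore ∮_C P dx + Q dy = 96.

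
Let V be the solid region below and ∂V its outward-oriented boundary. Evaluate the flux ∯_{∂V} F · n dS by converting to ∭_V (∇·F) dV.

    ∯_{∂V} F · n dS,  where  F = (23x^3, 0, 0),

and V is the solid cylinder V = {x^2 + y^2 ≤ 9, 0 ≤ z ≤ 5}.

By the divergence theorem,

    ∯_{∂V} F · n dS = ∭_V (∇ · F) dV.

Compute the divergence:
    ∇ · F = ∂F_x/∂x + ∂F_y/∂y + ∂F_z/∂z = 69x^2 + 0 + 0 = 69x^2.

In cylindrical coordinates, x = r cos(θ), y = r sin(θ), z = z, dV = r dr dθ dz, with 0 ≤ r ≤ 3, 0 ≤ θ ≤ 2π, 0 ≤ z ≤ 5.

The integrand, after substitution and multiplying by the volume element, becomes (69r^2cos(θ)^2) · r, so

    ∭_V (∇·F) dV = ∫_0^{2π} ∫_0^{3} ∫_0^{5} (69r^2cos(θ)^2) · r dz dr dθ.

Inner (z from 0 to 5): 345r^3cos(θ)^2.
Middle (r from 0 to 3): 27945cos(θ)^2/4.
Outer (θ from 0 to 2π): 27945π/4.

Therefore ∯_{∂V} F · n dS = 27945π/4.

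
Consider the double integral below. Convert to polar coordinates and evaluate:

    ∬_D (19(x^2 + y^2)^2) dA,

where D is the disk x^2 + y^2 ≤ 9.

The region D is 0 ≤ r ≤ 3, 0 ≤ θ ≤ 2π in polar coordinates, where x = r cos(θ), y = r sin(θ), and dA = r dr dθ.

Under the substitution, the integrand becomes 19r^4, so

    ∬_D (19(x^2 + y^2)^2) dA = ∫_{0}^{2π} ∫_{0}^{3} (19r^4) · r dr dθ.

Inner integral (in r): ∫_{0}^{3} (19r^4) · r dr = 4617/2.

Outer integral (in θ): ∫_{0}^{2π} (4617/2) dθ = 4617π.

Therefore ∬_D (19(x^2 + y^2)^2) dA = 4617π.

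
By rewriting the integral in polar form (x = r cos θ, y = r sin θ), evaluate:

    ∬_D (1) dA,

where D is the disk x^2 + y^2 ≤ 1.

The region D is 0 ≤ r ≤ 1, 0 ≤ θ ≤ 2π in polar coordinates, where x = r cos(θ), y = r sin(θ), and dA = r dr dθ.

Under the substitution, the integrand becomes 1, so

    ∬_D (1) dA = ∫_{0}^{2π} ∫_{0}^{1} (1) · r dr dθ.

Inner integral (in r): ∫_{0}^{1} (1) · r dr = 1/2.

Outer integral (in θ): ∫_{0}^{2π} (1/2) dθ = π.

Therefore ∬_D (1) dA = π.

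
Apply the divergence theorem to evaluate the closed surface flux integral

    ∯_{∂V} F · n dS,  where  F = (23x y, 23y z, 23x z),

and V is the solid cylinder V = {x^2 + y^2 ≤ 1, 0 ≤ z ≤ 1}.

By the divergence theorem,

    ∯_{∂V} F · n dS = ∭_V (∇ · F) dV.

Compute the divergence:
    ∇ · F = ∂F_x/∂x + ∂F_y/∂y + ∂F_z/∂z = 23y + 23z + 23x = 23x + 23y + 23z.

In cylindrical coordinates, x = r cos(θ), y = r sin(θ), z = z, dV = r dr dθ dz, with 0 ≤ r ≤ 1, 0 ≤ θ ≤ 2π, 0 ≤ z ≤ 1.

The integrand, after substitution and multiplying by the volume element, becomes (23sqrt(2)r sin(θ + π/4) + 23z) · r, so

    ∭_V (∇·F) dV = ∫_0^{2π} ∫_0^{1} ∫_0^{1} (23sqrt(2)r sin(θ + π/4) + 23z) · r dz dr dθ.

Inner (z from 0 to 1): 23r (2sqrt(2)r sin(θ + π/4) + 1)/2.
Middle (r from 0 to 1): 23sqrt(2)sin(θ + π/4)/3 + 23/4.
Outer (θ from 0 to 2π): 23π/2.

Therefore ∯_{∂V} F · n dS = 23π/2.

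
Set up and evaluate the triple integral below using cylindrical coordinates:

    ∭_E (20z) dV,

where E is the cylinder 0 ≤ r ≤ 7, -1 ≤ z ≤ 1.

In cylindrical coordinates, x = r cos(θ), y = r sin(θ), z = z, and dV = r dr dθ dz.

The integrand becomes 20z, so

    ∭_E (20z) dV = ∫_{0}^{2π} ∫_{0}^{7} ∫_{-1}^{1} (20z) · r dz dr dθ.

Inner (z): 0.
Middle (r from 0 to 7): 0.
Outer (θ): 0.

Therefore the triple integral equals 0.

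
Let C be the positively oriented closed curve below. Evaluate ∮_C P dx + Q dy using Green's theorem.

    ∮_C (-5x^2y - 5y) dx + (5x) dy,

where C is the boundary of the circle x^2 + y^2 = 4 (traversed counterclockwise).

Green's theorem converts the closed line integral into a double integral over the enclosed region D:

    ∮_C P dx + Q dy = ∬_D (∂Q/∂x - ∂P/∂y) dA.

Here P = -5x^2y - 5y, Q = 5x, so

    ∂Q/∂x = 5,    ∂P/∂y = -5x^2 - 5,
    ∂Q/∂x - ∂P/∂y = 5x^2 + 10.

D is the region x^2 + y^2 ≤ 4. Evaluating the double integral:

In polar coordinates (x = r cos θ, y = r sin θ, dA = r dr dθ) the integrand becomes 5r^2cos(θ)^2 + 10, so

    ∬_D (5x^2 + 10) dA = ∫_0^{2π} ∫_0^{2} (5r^2cos(θ)^2 + 10) · r dr dθ.

Inner (r from 0 to 2): 20cos(θ)^2 + 20.
Outer (θ from 0 to 2π): 60π.

Therefore ∮_C P dx + Q dy = 60π.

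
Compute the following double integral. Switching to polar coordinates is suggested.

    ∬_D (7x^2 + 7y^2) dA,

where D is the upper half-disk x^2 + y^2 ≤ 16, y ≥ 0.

The region D is 0 ≤ r ≤ 4, 0 ≤ θ ≤ π in polar coordinates, where x = r cos(θ), y = r sin(θ), and dA = r dr dθ.

Under the substitution, the integrand becomes 7r^2, so

    ∬_D (7x^2 + 7y^2) dA = ∫_{0}^{π} ∫_{0}^{4} (7r^2) · r dr dθ.

Inner integral (in r): ∫_{0}^{4} (7r^2) · r dr = 448.

Outer integral (in θ): ∫_{0}^{π} (448) dθ = 448π.

Therefore ∬_D (7x^2 + 7y^2) dA = 448π.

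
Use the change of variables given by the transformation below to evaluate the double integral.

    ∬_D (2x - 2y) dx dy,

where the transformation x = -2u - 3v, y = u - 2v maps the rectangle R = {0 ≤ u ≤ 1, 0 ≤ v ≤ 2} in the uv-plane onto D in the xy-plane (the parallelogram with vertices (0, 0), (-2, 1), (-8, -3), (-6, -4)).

Compute the Jacobian determinant of (x, y) with respect to (u, v):

    ∂(x,y)/∂(u,v) = | -2  -3 | = (-2)(-2) - (-3)(1) = 7.
                   | 1  -2 |

Its absolute value is |J| = 7 (the area scaling factor).

Substituting x = -2u - 3v, y = u - 2v into the integrand,

    2x - 2y → -6u - 2v,

so the integral becomes

    ∬_R (-6u - 2v) · |J| du dv = ∫_0^1 ∫_0^2 (-42u - 14v) dv du.

Inner (v): -84u - 28.
Outer (u): -70.

Therefore ∬_D (2x - 2y) dx dy = -70.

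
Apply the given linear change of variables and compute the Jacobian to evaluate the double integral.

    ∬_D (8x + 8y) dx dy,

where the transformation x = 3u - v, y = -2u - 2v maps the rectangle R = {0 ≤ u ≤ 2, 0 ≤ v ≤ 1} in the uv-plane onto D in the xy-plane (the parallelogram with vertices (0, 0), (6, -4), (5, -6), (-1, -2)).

Compute the Jacobian determinant of (x, y) with respect to (u, v):

    ∂(x,y)/∂(u,v) = | 3  -1 | = (3)(-2) - (-1)(-2) = -8.
                   | -2  -2 |

Its absolute value is |J| = 8 (the area scaling factor).

Substituting x = 3u - v, y = -2u - 2v into the integrand,

    8x + 8y → 8u - 24v,

so the integral becomes

    ∬_R (8u - 24v) · |J| du dv = ∫_0^2 ∫_0^1 (64u - 192v) dv du.

Inner (v): 64u - 96.
Outer (u): -64.

Therefore ∬_D (8x + 8y) dx dy = -64.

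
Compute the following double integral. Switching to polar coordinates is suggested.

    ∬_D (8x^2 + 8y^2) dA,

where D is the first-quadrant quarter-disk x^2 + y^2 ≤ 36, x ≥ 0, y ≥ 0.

The region D is 0 ≤ r ≤ 6, 0 ≤ θ ≤ π/2 in polar coordinates, where x = r cos(θ), y = r sin(θ), and dA = r dr dθ.

Under the substitution, the integrand becomes 8r^2, so

    ∬_D (8x^2 + 8y^2) dA = ∫_{0}^{π/2} ∫_{0}^{6} (8r^2) · r dr dθ.

Inner integral (in r): ∫_{0}^{6} (8r^2) · r dr = 2592.

Outer integral (in θ): ∫_{0}^{π/2} (2592) dθ = 1296π.

Therefore ∬_D (8x^2 + 8y^2) dA = 1296π.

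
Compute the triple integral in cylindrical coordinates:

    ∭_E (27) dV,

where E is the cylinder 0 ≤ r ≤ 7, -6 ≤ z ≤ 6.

In cylindrical coordinates, x = r cos(θ), y = r sin(θ), z = z, and dV = r dr dθ dz.

The integrand becomes 27, so

    ∭_E (27) dV = ∫_{0}^{2π} ∫_{0}^{7} ∫_{-6}^{6} (27) · r dz dr dθ.

Inner (z): 324r.
Middle (r from 0 to 7): 7938.
Outer (θ): 15876π.

Therefore the triple integral equals 15876π.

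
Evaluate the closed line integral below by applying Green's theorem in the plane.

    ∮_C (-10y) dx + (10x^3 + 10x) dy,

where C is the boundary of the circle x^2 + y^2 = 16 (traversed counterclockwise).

Green's theorem converts the closed line integral into a double integral over the enclosed region D:

    ∮_C P dx + Q dy = ∬_D (∂Q/∂x - ∂P/∂y) dA.

Here P = -10y, Q = 10x^3 + 10x, so

    ∂Q/∂x = 30x^2 + 10,    ∂P/∂y = -10,
    ∂Q/∂x - ∂P/∂y = 30x^2 + 20.

D is the region x^2 + y^2 ≤ 16. Evaluating the double integral:

In polar coordinates (x = r cos θ, y = r sin θ, dA = r dr dθ) the integrand becomes 30r^2cos(θ)^2 + 20, so

    ∬_D (30x^2 + 20) dA = ∫_0^{2π} ∫_0^{4} (30r^2cos(θ)^2 + 20) · r dr dθ.

Inner (r from 0 to 4): 1920cos(θ)^2 + 160.
Outer (θ from 0 to 2π): 2240π.

Therefore ∮_C P dx + Q dy = 2240π.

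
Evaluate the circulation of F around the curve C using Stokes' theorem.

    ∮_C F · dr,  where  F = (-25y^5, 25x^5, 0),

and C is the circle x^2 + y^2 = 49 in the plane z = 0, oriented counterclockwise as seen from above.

Let S be the flat disk x^2 + y^2 ≤ 49 in the plane z = 0, with upward unit normal n̂ = ẑ. By Stokes' theorem,

    ∮_C F · dr = ∬_S (∇ × F) · n̂ dS = ∬_D (curl F)_z dA,

where D is the disk x^2 + y^2 ≤ 49.

Compute the curl of F = (-25y^5, 25x^5, 0):
    (∇ × F)_x = ∂F_z/∂y - ∂F_y/∂z = 0,
    (∇ × F)_y = ∂F_x/∂z - ∂F_z/∂x = 0,
    (∇ × F)_z = ∂F_y/∂x - ∂F_x/∂y = 125x^4 + 125y^4.

On z = 0, (curl F)_z = 125x^4 + 125y^4.

Convert to polar (x = r cos θ, y = r sin θ, dA = r dr dθ); the integrand becomes 125r^4(sin(θ)^4 + cos(θ)^4), so

    ∬_D (curl F)_z dA = ∫_0^{2π} ∫_0^{7} (125r^4(sin(θ)^4 + cos(θ)^4)) · r dr dθ.

Inner (r from 0 to 7): 14706125sin(θ)^4/6 + 14706125cos(θ)^4/6.
Outer (θ from 0 to 2π): 14706125π/4.

Therefore ∮_C F · dr = 14706125π/4.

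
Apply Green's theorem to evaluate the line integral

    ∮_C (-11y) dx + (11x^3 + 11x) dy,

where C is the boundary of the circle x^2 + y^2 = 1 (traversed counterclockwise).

Green's theorem converts the closed line integral into a double integral over the enclosed region D:

    ∮_C P dx + Q dy = ∬_D (∂Q/∂x - ∂P/∂y) dA.

Here P = -11y, Q = 11x^3 + 11x, so

    ∂Q/∂x = 33x^2 + 11,    ∂P/∂y = -11,
    ∂Q/∂x - ∂P/∂y = 33x^2 + 22.

D is the region x^2 + y^2 ≤ 1. Evaluating the double integral:

In polar coordinates (x = r cos θ, y = r sin θ, dA = r dr dθ) the integrand becomes 33r^2cos(θ)^2 + 22, so

    ∬_D (33x^2 + 22) dA = ∫_0^{2π} ∫_0^{1} (33r^2cos(θ)^2 + 22) · r dr dθ.

Inner (r from 0 to 1): 33cos(θ)^2/4 + 11.
Outer (θ from 0 to 2π): 121π/4.

Therefore ∮_C P dx + Q dy = 121π/4.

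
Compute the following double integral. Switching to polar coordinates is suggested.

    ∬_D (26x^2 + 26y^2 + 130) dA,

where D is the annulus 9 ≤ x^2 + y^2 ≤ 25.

The region D is 3 ≤ r ≤ 5, 0 ≤ θ ≤ 2π in polar coordinates, where x = r cos(θ), y = r sin(θ), and dA = r dr dθ.

Under the substitution, the integrand becomes 26r^2 + 130, so

    ∬_D (26x^2 + 26y^2 + 130) dA = ∫_{0}^{2π} ∫_{3}^{5} (26r^2 + 130) · r dr dθ.

Inner integral (in r): ∫_{3}^{5} (26r^2 + 130) · r dr = 4576.

Outer integral (in θ): ∫_{0}^{2π} (4576) dθ = 9152π.

Therefore ∬_D (26x^2 + 26y^2 + 130) dA = 9152π.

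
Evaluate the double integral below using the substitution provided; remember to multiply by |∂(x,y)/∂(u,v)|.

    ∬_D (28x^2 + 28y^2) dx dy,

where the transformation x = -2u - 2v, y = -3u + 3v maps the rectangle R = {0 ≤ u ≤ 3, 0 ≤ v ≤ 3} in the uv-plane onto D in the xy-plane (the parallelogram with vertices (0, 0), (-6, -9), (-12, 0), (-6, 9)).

Compute the Jacobian determinant of (x, y) with respect to (u, v):

    ∂(x,y)/∂(u,v) = | -2  -2 | = (-2)(3) - (-2)(-3) = -12.
                   | -3  3 |

Its absolute value is |J| = 12 (the area scaling factor).

Substituting x = -2u - 2v, y = -3u + 3v into the integrand,

    28x^2 + 28y^2 → 364u^2 - 280u v + 364v^2,

so the integral becomes

    ∬_R (364u^2 - 280u v + 364v^2) · |J| du dv = ∫_0^3 ∫_0^3 (4368u^2 - 3360u v + 4368v^2) dv du.

Inner (v): 13104u^2 - 15120u + 39312.
Outer (u): 167832.

Therefore ∬_D (28x^2 + 28y^2) dx dy = 167832.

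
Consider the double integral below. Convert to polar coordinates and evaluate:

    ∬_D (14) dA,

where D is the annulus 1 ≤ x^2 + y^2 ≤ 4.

The region D is 1 ≤ r ≤ 2, 0 ≤ θ ≤ 2π in polar coordinates, where x = r cos(θ), y = r sin(θ), and dA = r dr dθ.

Under the substitution, the integrand becomes 14, so

    ∬_D (14) dA = ∫_{0}^{2π} ∫_{1}^{2} (14) · r dr dθ.

Inner integral (in r): ∫_{1}^{2} (14) · r dr = 21.

Outer integral (in θ): ∫_{0}^{2π} (21) dθ = 42π.

Therefore ∬_D (14) dA = 42π.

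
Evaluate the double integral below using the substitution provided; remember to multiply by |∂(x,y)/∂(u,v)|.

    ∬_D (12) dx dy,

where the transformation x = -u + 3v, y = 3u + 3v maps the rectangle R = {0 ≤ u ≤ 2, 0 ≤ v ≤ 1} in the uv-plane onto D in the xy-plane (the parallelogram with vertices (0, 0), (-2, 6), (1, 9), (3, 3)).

Compute the Jacobian determinant of (x, y) with respect to (u, v):

    ∂(x,y)/∂(u,v) = | -1  3 | = (-1)(3) - (3)(3) = -12.
                   | 3  3 |

Its absolute value is |J| = 12 (the area scaling factor).

Substituting x = -u + 3v, y = 3u + 3v into the integrand,

    12 → 12,

so the integral becomes

    ∬_R (12) · |J| du dv = ∫_0^2 ∫_0^1 (144) dv du.

Inner (v): 144.
Outer (u): 288.

Therefore ∬_D (12) dx dy = 288.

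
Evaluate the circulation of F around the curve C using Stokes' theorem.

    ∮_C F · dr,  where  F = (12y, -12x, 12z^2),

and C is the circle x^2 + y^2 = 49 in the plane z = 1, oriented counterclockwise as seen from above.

Let S be the flat disk x^2 + y^2 ≤ 49 in the plane z = 1, with upward unit normal n̂ = ẑ. By Stokes' theorem,

    ∮_C F · dr = ∬_S (∇ × F) · n̂ dS = ∬_D (curl F)_z dA,

where D is the disk x^2 + y^2 ≤ 49.

Compute the curl of F = (12y, -12x, 12z^2):
    (∇ × F)_x = ∂F_z/∂y - ∂F_y/∂z = 0,
    (∇ × F)_y = ∂F_x/∂z - ∂F_z/∂x = 0,
    (∇ × F)_z = ∂F_y/∂x - ∂F_x/∂y = -24.

On z = 1, (curl F)_z = -24.

Convert to polar (x = r cos θ, y = r sin θ, dA = r dr dθ); the integrand becomes -24, so

    ∬_D (curl F)_z dA = ∫_0^{2π} ∫_0^{7} (-24) · r dr dθ.

Inner (r from 0 to 7): -588.
Outer (θ from 0 to 2π): -1176π.

Therefore ∮_C F · dr = -1176π.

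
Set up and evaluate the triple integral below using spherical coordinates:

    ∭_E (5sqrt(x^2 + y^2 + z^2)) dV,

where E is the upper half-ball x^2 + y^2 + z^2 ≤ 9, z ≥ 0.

In spherical coordinates, x = ρ sin(φ) cos(θ), y = ρ sin(φ) sin(θ), z = ρ cos(φ), and dV = ρ^2 sin(φ) dρ dφ dθ.

The integrand becomes 5ρ, so

    ∭_E (5sqrt(x^2 + y^2 + z^2)) dV = ∫_{0}^{2π} ∫_{0}^{π/2} ∫_{0}^{3} (5ρ) · ρ^2 sin(φ) dρ dφ dθ.

Inner (ρ): 405sin(φ)/4.
Middle (φ): 405/4.
Outer (θ): 405π/2.

Therefore the triple integral equals 405π/2.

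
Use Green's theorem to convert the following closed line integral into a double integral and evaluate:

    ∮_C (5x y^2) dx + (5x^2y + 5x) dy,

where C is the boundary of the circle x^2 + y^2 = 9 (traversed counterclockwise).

Green's theorem converts the closed line integral into a double integral over the enclosed region D:

    ∮_C P dx + Q dy = ∬_D (∂Q/∂x - ∂P/∂y) dA.

Here P = 5x y^2, Q = 5x^2y + 5x, so

    ∂Q/∂x = 10x y + 5,    ∂P/∂y = 10x y,
    ∂Q/∂x - ∂P/∂y = 5.

D is the region x^2 + y^2 ≤ 9. Evaluating the double integral:

In polar coordinates (x = r cos θ, y = r sin θ, dA = r dr dθ) the integrand becomes 5, so

    ∬_D (5) dA = ∫_0^{2π} ∫_0^{3} (5) · r dr dθ.

Inner (r from 0 to 3): 45/2.
Outer (θ from 0 to 2π): 45π.

Therefore ∮_C P dx + Q dy = 45π.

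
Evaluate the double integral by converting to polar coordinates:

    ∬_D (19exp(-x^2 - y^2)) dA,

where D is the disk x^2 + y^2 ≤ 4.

The region D is 0 ≤ r ≤ 2, 0 ≤ θ ≤ 2π in polar coordinates, where x = r cos(θ), y = r sin(θ), and dA = r dr dθ.

Under the substitution, the integrand becomes 19exp(-r^2), so

    ∬_D (19exp(-x^2 - y^2)) dA = ∫_{0}^{2π} ∫_{0}^{2} (19exp(-r^2)) · r dr dθ.

Inner integral (in r): ∫_{0}^{2} (19exp(-r^2)) · r dr = 19/2 - 19exp(-4)/2.

Outer integral (in θ): ∫_{0}^{2π} (19/2 - 19exp(-4)/2) dθ = -19π exp(-4) + 19π.

Therefore ∬_D (19exp(-x^2 - y^2)) dA = -19π exp(-4) + 19π.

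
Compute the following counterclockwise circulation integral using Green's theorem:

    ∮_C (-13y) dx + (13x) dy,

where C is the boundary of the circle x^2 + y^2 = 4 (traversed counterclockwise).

Green's theorem converts the closed line integral into a double integral over the enclosed region D:

    ∮_C P dx + Q dy = ∬_D (∂Q/∂x - ∂P/∂y) dA.

Here P = -13y, Q = 13x, so

    ∂Q/∂x = 13,    ∂P/∂y = -13,
    ∂Q/∂x - ∂P/∂y = 26.

D is the region x^2 + y^2 ≤ 4. Evaluating the double integral:

In polar coordinates (x = r cos θ, y = r sin θ, dA = r dr dθ) the integrand becomes 26, so

    ∬_D (26) dA = ∫_0^{2π} ∫_0^{2} (26) · r dr dθ.

Inner (r from 0 to 2): 52.
Outer (θ from 0 to 2π): 104π.

Therefore ∮_C P dx + Q dy = 104π.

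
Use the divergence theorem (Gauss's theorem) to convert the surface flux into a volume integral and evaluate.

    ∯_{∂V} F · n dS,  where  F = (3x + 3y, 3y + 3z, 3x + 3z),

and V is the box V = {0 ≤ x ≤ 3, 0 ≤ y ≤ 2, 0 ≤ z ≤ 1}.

By the divergence theorem,

    ∯_{∂V} F · n dS = ∭_V (∇ · F) dV.

Compute the divergence:
    ∇ · F = ∂F_x/∂x + ∂F_y/∂y + ∂F_z/∂z = 3 + 3 + 3 = 9.

V is a rectangular box, so dV = dx dy dz with 0 ≤ x ≤ 3, 0 ≤ y ≤ 2, 0 ≤ z ≤ 1.

Integrate (9) over V as an iterated integral:

    ∭_V (∇·F) dV = ∫_0^{3} ∫_0^{2} ∫_0^{1} (9) dz dy dx.

Inner (z from 0 to 1): 9.
Middle (y from 0 to 2): 18.
Outer (x from 0 to 3): 54.

Therefore ∯_{∂V} F · n dS = 54.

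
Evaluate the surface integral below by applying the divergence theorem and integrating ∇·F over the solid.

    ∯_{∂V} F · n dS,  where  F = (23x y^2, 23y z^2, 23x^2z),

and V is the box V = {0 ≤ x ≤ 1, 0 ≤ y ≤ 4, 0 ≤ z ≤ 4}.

By the divergence theorem,

    ∯_{∂V} F · n dS = ∭_V (∇ · F) dV.

Compute the divergence:
    ∇ · F = ∂F_x/∂x + ∂F_y/∂y + ∂F_z/∂z = 23y^2 + 23z^2 + 23x^2 = 23x^2 + 23y^2 + 23z^2.

V is a rectangular box, so dV = dx dy dz with 0 ≤ x ≤ 1, 0 ≤ y ≤ 4, 0 ≤ z ≤ 4.

Integrate (23x^2 + 23y^2 + 23z^2) over V as an iterated integral:

    ∭_V (∇·F) dV = ∫_0^{1} ∫_0^{4} ∫_0^{4} (23x^2 + 23y^2 + 23z^2) dz dy dx.

Inner (z from 0 to 4): 92x^2 + 92y^2 + 1472/3.
Middle (y from 0 to 4): 368x^2 + 11776/3.
Outer (x from 0 to 1): 4048.

Therefore ∯_{∂V} F · n dS = 4048.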